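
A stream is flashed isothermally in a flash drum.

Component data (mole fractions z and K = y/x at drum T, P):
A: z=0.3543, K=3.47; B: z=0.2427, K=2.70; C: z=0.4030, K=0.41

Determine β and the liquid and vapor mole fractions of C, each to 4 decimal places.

Iterate (Newton) starting at β = 0.5:
  β = 0.5000: g = 0.27731, g' = -0.9199 → β = 0.8015
  β = 0.8015: g = 0.01729, g' = -0.8740 → β = 0.8212
  β = 0.8212: g = -0.00011, g' = -0.8858 → β = 0.8211
Converged at β = 0.8211.
Compositions from xᵢ = zᵢ/(1+β(Kᵢ−1)), yᵢ = Kᵢxᵢ:
  A: x = 0.1170, y = 0.4060
  B: x = 0.1013, y = 0.2735
  C: x = 0.7817, y = 0.3205

β = 0.8211, x_C = 0.7817, y_C = 0.3205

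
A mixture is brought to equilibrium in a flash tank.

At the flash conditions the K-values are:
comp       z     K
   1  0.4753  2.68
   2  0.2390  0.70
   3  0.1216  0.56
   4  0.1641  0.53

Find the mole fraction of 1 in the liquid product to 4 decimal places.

x_1 = 0.1900

Rachford–Rice: g(ψ) = Σ zᵢ(Kᵢ−1)/(1+ψ(Kᵢ−1)) = 0.
Feasibility: ΣzᵢKᵢ = 1.5962, Σzᵢ/Kᵢ = 1.0455 — both > 1, two phases present.
Newton–Raphson from ψ = 0.42:
  ψ = 0.4200: g = 0.22440, g' = -0.5810 → ψ = 0.8062
  ψ = 0.8062: g = 0.03747, g' = -0.4299 → ψ = 0.8934
  ψ = 0.8934: g = 0.00023, g' = -0.4263 → ψ = 0.8939
Converged at ψ = 0.8939.
Compositions from xᵢ = zᵢ/(1+ψ(Kᵢ−1)), yᵢ = Kᵢxᵢ:
  1: x = 0.1900, y = 0.5092
  2: x = 0.3266, y = 0.2286
  3: x = 0.2004, y = 0.1122
  4: x = 0.2830, y = 0.1500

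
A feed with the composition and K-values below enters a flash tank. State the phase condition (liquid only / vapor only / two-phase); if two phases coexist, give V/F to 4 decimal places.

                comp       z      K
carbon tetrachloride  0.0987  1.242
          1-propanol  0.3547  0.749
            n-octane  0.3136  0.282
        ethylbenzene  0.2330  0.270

ΣzᵢKᵢ = 0.5396; Σzᵢ/Kᵢ = 2.5281.
Since ΣzᵢKᵢ < 1 the mixture is below its bubble point — single liquid phase.

liquid only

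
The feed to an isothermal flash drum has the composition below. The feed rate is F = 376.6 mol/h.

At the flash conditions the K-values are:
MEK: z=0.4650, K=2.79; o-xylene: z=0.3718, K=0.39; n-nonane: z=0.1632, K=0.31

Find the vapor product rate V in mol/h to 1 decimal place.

V = 163.1 mol/h

Newton iteration, β⁰ = 0.58:
  β = 0.5800: g = -0.13034, g' = -0.9059 → β = 0.4361
  β = 0.4361: g = -0.00265, g' = -0.8857 → β = 0.4331
Converged at β = 0.4331.
Then V = β·F = 0.4331·376.6 = 163.1 mol/h and L = F − V = 213.5 mol/h.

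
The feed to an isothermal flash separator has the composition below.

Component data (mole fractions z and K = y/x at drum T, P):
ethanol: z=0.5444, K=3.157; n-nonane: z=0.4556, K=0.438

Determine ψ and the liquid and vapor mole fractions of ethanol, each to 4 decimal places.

Material balance + equilibrium reduce to Σ zᵢ(Kᵢ−1)/(1+ψ(Kᵢ−1)) = 0.
Feasibility: ΣzᵢKᵢ = 1.9182, Σzᵢ/Kᵢ = 1.2126 — both > 1, two phases present.
Binary case is linear: z₁(K₁−1)(1+ψ(K₂−1)) + z₂(K₂−1)(1+ψ(K₁−1)) = 0
⇒ ψ = [z₁(K₁−1)+z₂(K₂−1)] / [−(K₁−1)(K₂−1)] = 0.91822/1.21223 = 0.7575
Compositions from xᵢ = zᵢ/(1+ψ(Kᵢ−1)), yᵢ = Kᵢxᵢ:
  ethanol: x = 0.2067, y = 0.6525
  n-nonane: x = 0.7933, y = 0.3475

ψ = 0.7575, x_ethanol = 0.2067, y_ethanol = 0.6525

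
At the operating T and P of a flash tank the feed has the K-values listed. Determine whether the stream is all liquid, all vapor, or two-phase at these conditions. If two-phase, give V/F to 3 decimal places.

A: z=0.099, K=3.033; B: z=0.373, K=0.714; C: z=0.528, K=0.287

all liquid

ΣzᵢKᵢ = 0.718; Σzᵢ/Kᵢ = 2.395.
Since ΣzᵢKᵢ < 1 the mixture is below its bubble point — single liquid phase.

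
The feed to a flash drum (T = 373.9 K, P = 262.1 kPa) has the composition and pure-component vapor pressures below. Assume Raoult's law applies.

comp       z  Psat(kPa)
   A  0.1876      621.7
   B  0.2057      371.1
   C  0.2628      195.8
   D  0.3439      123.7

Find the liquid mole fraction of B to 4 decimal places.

Raoult's law: Kᵢ = Pᵢˢᵃᵗ/P = Pᵢˢᵃᵗ/262.1.
  K_A = 621.7/262.1 = 2.371995, K_B = 371.1/262.1 = 1.415872, K_C = 195.8/262.1 = 0.747043, K_D = 123.7/262.1 = 0.471957
Let β = V/F and solve Σ zᵢ(Kᵢ−1)/(1+β(Kᵢ−1)) = 0.
Check two-phase: ΣzᵢKᵢ = 1.0949 > 1 and Σzᵢ/Kᵢ = 1.3048 > 1, so g(0) = 0.0949 > 0 and g(1) = -0.3048 < 0.
Iterate (Newton) starting at β = 0.5:
  β = 0.5000: g = -0.09936, g' = -0.3477 → β = 0.2142
  β = 0.2142: g = 0.00243, g' = -0.3816 → β = 0.2206
Converged at β = 0.2206.
Compositions from xᵢ = zᵢ/(1+β(Kᵢ−1)), yᵢ = Kᵢxᵢ:
  A: x = 0.1440, y = 0.3416
  B: x = 0.1884, y = 0.2668
  C: x = 0.2783, y = 0.2079
  D: x = 0.3892, y = 0.1837

x_B = 0.1884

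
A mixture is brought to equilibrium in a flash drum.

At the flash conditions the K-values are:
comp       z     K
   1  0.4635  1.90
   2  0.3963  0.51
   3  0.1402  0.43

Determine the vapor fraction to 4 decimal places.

ψ = 0.3103

Let ψ = V/F and solve Σ zᵢ(Kᵢ−1)/(1+ψ(Kᵢ−1)) = 0.
g(0) = ΣzᵢKᵢ − 1 = 0.1430 and g(1) = 1 − Σzᵢ/Kᵢ = -0.3471, so a root lies in (0, 1).
Newton iteration, ψ⁰ = 0.5:
  ψ = 0.5000: g = -0.08128, g' = -0.4346 → ψ = 0.3130
  ψ = 0.3130: g = -0.00116, g' = -0.4288 → ψ = 0.3103
Converged at ψ = 0.3103.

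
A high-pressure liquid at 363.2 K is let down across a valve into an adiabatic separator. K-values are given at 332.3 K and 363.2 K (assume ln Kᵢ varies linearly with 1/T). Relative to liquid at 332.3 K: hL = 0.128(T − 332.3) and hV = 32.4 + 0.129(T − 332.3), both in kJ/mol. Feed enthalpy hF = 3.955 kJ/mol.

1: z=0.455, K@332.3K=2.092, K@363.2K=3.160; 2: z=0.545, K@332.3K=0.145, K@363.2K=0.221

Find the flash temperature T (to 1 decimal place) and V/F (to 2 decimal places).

Adiabatic flash: solve Rachford–Rice at each trial T, then check hF = ψ·hV(T) + (1−ψ)·hL(T).
  T = 332.3 K: K = (2.092, 0.145), RR gives ψ = 0.033, H_out = 1.072 kJ/mol
  T = 363.2 K: K = (3.160, 0.221), RR gives ψ = 0.332, H_out = 14.715 kJ/mol
  T = 347.8 K: K = (2.597, 0.181), RR gives ψ = 0.214, H_out = 8.923 kJ/mol
  T = 340.1 K: K = (2.338, 0.162), RR gives ψ = 0.136, H_out = 5.404 kJ/mol
  T = 336.2 K: K = (2.213, 0.154), RR gives ψ = 0.088, H_out = 3.359 kJ/mol
  T = 338.1 K: K = (2.273, 0.158), RR gives ψ = 0.112, H_out = 4.382 kJ/mol
Linear interpolation between T = 336.2 (H_out = 3.359) and T = 338.1 (H_out = 4.382) on hF = 3.955 gives T ≈ 337.3 K, at which ψ = 0.10.

T = 337.3 K, V/F = 0.10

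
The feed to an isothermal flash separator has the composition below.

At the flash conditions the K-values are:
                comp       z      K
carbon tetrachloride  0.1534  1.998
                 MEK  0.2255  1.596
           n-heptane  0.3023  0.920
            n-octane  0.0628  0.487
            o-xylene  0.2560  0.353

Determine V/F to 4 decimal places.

Rachford–Rice: g(V/F) = Σ zᵢ(Kᵢ−1)/(1+V/F(Kᵢ−1)) = 0.
Check two-phase: ΣzᵢKᵢ = 1.0655 > 1 and Σzᵢ/Kᵢ = 1.4008 > 1, so g(0) = 0.0655 > 0 and g(1) = -0.4008 < 0.
Iterate (Newton) starting at V/F = 0.5:
  V/F = 0.5000: g = -0.10769, g' = -0.3817 → V/F = 0.2179
  V/F = 0.2179: g = -0.00899, g' = -0.3340 → V/F = 0.1909
Converged at V/F = 0.1910.

V/F = 0.1910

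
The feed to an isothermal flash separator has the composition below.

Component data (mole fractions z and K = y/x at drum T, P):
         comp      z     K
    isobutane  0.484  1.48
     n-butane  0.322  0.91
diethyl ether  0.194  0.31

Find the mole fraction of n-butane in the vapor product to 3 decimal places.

Let ψ = V/F and solve Σ zᵢ(Kᵢ−1)/(1+ψ(Kᵢ−1)) = 0.
Feasibility: ΣzᵢKᵢ = 1.069, Σzᵢ/Kᵢ = 1.307 — both > 1, two phases present.
Iterate (Newton) starting at ψ = 0.42:
  ψ = 0.420: g = -0.0253, g' = -0.263 → ψ = 0.324
  ψ = 0.324: g = -0.0012, g' = -0.239 → ψ = 0.319
Converged at ψ = 0.319.
Compositions from xᵢ = zᵢ/(1+ψ(Kᵢ−1)), yᵢ = Kᵢxᵢ:
  isobutane: x = 0.420, y = 0.621
  n-butane: x = 0.332, y = 0.302
  diethyl ether: x = 0.249, y = 0.077

y_n-butane = 0.302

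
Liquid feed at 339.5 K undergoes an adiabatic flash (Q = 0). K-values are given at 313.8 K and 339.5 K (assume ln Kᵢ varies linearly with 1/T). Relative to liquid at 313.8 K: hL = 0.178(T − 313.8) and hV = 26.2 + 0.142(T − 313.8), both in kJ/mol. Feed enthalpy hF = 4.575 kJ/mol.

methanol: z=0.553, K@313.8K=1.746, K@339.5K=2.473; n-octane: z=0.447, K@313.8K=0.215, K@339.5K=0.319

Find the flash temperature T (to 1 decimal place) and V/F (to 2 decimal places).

T = 316.2 K, V/F = 0.16

Adiabatic flash: solve Rachford–Rice at each trial T, then check hF = ψ·hV(T) + (1−ψ)·hL(T).
  T = 313.8 K: K = (1.746, 0.215), RR gives ψ = 0.105, H_out = 2.758 kJ/mol
  T = 339.5 K: K = (2.473, 0.319), RR gives ψ = 0.509, H_out = 17.429 kJ/mol
  T = 326.6 K: K = (2.091, 0.264), RR gives ψ = 0.341, H_out = 11.063 kJ/mol
  T = 320.2 K: K = (1.914, 0.239), RR gives ψ = 0.237, H_out = 7.301 kJ/mol
  T = 317.0 K: K = (1.829, 0.227), RR gives ψ = 0.176, H_out = 5.156 kJ/mol
  T = 315.4 K: K = (1.787, 0.221), RR gives ψ = 0.142, H_out = 3.993 kJ/mol
Linear interpolation between T = 315.4 (H_out = 3.993) and T = 317.0 (H_out = 5.156) on hF = 4.575 gives T ≈ 316.2 K, at which ψ = 0.16.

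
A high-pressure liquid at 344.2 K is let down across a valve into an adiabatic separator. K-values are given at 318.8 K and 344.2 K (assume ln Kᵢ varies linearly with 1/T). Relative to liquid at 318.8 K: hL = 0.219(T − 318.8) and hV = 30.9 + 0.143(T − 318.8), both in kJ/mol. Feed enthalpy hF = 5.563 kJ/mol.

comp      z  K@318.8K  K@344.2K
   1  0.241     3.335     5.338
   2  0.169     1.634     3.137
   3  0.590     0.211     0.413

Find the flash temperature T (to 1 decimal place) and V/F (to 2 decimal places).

Adiabatic flash: solve Rachford–Rice at each trial T, then check hF = ψ·hV(T) + (1−ψ)·hL(T).
  T = 318.8 K: K = (3.335, 1.634, 0.211), RR gives ψ = 0.139, H_out = 4.306 kJ/mol
  T = 344.2 K: K = (5.338, 3.137, 0.413), RR gives ψ = 0.514, H_out = 20.448 kJ/mol
  T = 331.5 K: K = (4.257, 2.292, 0.299), RR gives ψ = 0.325, H_out = 12.499 kJ/mol
  T = 325.1 K: K = (3.773, 1.939, 0.252), RR gives ψ = 0.234, H_out = 8.504 kJ/mol
  T = 322.0 K: K = (3.553, 1.784, 0.231), RR gives ψ = 0.189, H_out = 6.484 kJ/mol
  T = 320.4 K: K = (3.443, 1.708, 0.221), RR gives ψ = 0.164, H_out = 5.408 kJ/mol
Linear interpolation between T = 320.4 (H_out = 5.408) and T = 322.0 (H_out = 6.484) on hF = 5.563 gives T ≈ 320.6 K, at which ψ = 0.17.

T = 320.6 K, V/F = 0.17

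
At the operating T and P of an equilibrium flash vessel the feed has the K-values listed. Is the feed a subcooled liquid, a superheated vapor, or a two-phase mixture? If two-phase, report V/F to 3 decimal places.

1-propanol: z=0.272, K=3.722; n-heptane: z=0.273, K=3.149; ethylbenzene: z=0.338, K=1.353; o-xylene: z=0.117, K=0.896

ΣzᵢKᵢ = 2.434; Σzᵢ/Kᵢ = 0.540.
Since Σzᵢ/Kᵢ < 1 the mixture is above its dew point — single vapor phase.

superheated vapor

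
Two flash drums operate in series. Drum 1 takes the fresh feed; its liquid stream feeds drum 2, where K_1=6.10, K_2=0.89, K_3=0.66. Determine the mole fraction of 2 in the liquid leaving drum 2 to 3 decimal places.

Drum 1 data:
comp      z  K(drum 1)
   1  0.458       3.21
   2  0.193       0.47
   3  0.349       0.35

x_2 (drum 2) = 0.284

Drum 1:
Material balance + equilibrium reduce to Σ zᵢ(Kᵢ−1)/(1+ψ₁(Kᵢ−1)) = 0.
Feasibility: ΣzᵢKᵢ = 1.683, Σzᵢ/Kᵢ = 1.550 — both > 1, two phases present.
Iterate (Newton) starting at ψ₁ = 0.52:
  ψ₁ = 0.520: g = -0.0129, g' = -0.924 → ψ₁ = 0.506
Converged at ψ₁ = 0.506.
Drum-1 compositions:
  1: x = 0.216, y = 0.694
  2: x = 0.264, y = 0.124
  3: x = 0.520, y = 0.182
Drum-2 feed = drum-1 liquid: z₂ = (0.2162, 0.2637, 0.5201).
Drum 2:
Material balance + equilibrium reduce to Σ zᵢ(Kᵢ−1)/(1+ψ₂(Kᵢ−1)) = 0.
g(0) = ΣzᵢKᵢ − 1 = 0.897 and g(1) = 1 − Σzᵢ/Kᵢ = -0.120, so a root lies in (0, 1).
Newton iteration, ψ₂⁰ = 0.46:
  ψ₂ = 0.460: g = 0.0894, g' = -0.590 → ψ₂ = 0.611
  ψ₂ = 0.611: g = 0.0134, g' = -0.431 → ψ₂ = 0.643
Converged at ψ₂ = 0.643.
  1: x = 0.051, y = 0.308
  2: x = 0.284, y = 0.253
  3: x = 0.666, y = 0.439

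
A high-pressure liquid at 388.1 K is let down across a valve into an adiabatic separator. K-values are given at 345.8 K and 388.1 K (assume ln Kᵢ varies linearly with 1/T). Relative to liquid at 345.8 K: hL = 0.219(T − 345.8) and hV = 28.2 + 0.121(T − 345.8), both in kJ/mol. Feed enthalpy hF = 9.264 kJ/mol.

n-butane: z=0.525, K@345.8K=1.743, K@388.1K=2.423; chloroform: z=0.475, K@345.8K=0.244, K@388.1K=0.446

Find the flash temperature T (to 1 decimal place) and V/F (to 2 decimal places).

T = 358.5 K, V/F = 0.24

Adiabatic flash: solve Rachford–Rice at each trial T, then check hF = ψ·hV(T) + (1−ψ)·hL(T).
  T = 345.8 K: K = (1.743, 0.244), RR gives ψ = 0.055, H_out = 1.555 kJ/mol
  T = 388.1 K: K = (2.423, 0.446), RR gives ψ = 0.614, H_out = 24.030 kJ/mol
  T = 367.0 K: K = (2.075, 0.336), RR gives ψ = 0.349, H_out = 13.757 kJ/mol
  T = 356.4 K: K = (1.907, 0.288), RR gives ψ = 0.213, H_out = 8.114 kJ/mol
  T = 361.7 K: K = (1.991, 0.311), RR gives ψ = 0.283, H_out = 11.014 kJ/mol
  T = 359.0 K: K = (1.948, 0.299), RR gives ψ = 0.248, H_out = 9.560 kJ/mol
  T = 357.7 K: K = (1.927, 0.293), RR gives ψ = 0.231, H_out = 8.843 kJ/mol
Linear interpolation between T = 357.7 (H_out = 8.843) and T = 359.0 (H_out = 9.560) on hF = 9.264 gives T ≈ 358.5 K, at which ψ = 0.24.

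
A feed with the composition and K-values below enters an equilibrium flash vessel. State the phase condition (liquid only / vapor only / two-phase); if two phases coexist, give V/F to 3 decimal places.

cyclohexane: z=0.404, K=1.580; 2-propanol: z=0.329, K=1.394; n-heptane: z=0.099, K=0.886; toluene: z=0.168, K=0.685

vapor only

ΣzᵢKᵢ = 1.300; Σzᵢ/Kᵢ = 0.849.
Since Σzᵢ/Kᵢ < 1 the mixture is above its dew point — single vapor phase.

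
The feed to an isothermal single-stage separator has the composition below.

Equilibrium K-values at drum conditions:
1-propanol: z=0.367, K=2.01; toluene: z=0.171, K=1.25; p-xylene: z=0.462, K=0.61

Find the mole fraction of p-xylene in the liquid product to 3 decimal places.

Iterate (Newton) starting at ψ = 0.5:
  ψ = 0.500: g = 0.0605, g' = -0.282 → ψ = 0.714
  ψ = 0.714: g = 0.0018, g' = -0.269 → ψ = 0.721
Converged at ψ = 0.721.
Compositions from xᵢ = zᵢ/(1+ψ(Kᵢ−1)), yᵢ = Kᵢxᵢ:
  1-propanol: x = 0.212, y = 0.427
  toluene: x = 0.145, y = 0.181
  p-xylene: x = 0.643, y = 0.392

x_p-xylene = 0.643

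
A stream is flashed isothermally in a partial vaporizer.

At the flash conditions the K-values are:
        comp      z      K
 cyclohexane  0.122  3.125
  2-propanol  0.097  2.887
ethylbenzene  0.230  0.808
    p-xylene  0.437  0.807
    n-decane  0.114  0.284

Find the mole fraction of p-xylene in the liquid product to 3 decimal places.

x_p-xylene = 0.471

Rachford–Rice: g(V/F) = Σ zᵢ(Kᵢ−1)/(1+V/F(Kᵢ−1)) = 0.
Feasibility: ΣzᵢKᵢ = 1.232, Σzᵢ/Kᵢ = 1.300 — both > 1, two phases present.
Newton iteration, V/F⁰ = 0.5:
  V/F = 0.500: g = -0.0495, g' = -0.393 → V/F = 0.374
  V/F = 0.374: g = 0.0017, g' = -0.427 → V/F = 0.378
Converged at V/F = 0.378.
Compositions from xᵢ = zᵢ/(1+V/F(Kᵢ−1)), yᵢ = Kᵢxᵢ:
  cyclohexane: x = 0.068, y = 0.211
  2-propanol: x = 0.057, y = 0.163
  ethylbenzene: x = 0.248, y = 0.200
  p-xylene: x = 0.471, y = 0.380
  n-decane: x = 0.156, y = 0.044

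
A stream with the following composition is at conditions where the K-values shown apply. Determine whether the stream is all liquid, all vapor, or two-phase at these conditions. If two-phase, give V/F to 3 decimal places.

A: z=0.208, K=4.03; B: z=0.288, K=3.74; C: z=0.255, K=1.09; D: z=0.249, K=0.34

ΣzᵢKᵢ = 2.278; Σzᵢ/Kᵢ = 1.095.
Both exceed 1, so a two-phase solution exists.
Rachford–Rice: g(ψ) = Σ zᵢ(Kᵢ−1)/(1+ψ(Kᵢ−1)) = 0.
Newton iteration, ψ⁰ = 0.5:
  ψ = 0.500: g = 0.3602, g' = -0.930 → ψ = 0.887
  ψ = 0.887: g = 0.0256, g' = -0.957 → ψ = 0.914
  ψ = 0.914: g = -0.0006, g' = -1.001 → ψ = 0.913
Converged at ψ = 0.913.

two-phase, V/F = 0.913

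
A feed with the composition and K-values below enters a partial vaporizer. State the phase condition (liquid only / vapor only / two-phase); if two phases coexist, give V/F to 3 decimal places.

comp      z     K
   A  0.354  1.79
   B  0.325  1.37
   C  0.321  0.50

two-phase, V/F = 0.790

ΣzᵢKᵢ = 1.239; Σzᵢ/Kᵢ = 1.077.
Both exceed 1, so a two-phase solution exists.
Rachford–Rice: g(ψ) = Σ zᵢ(Kᵢ−1)/(1+ψ(Kᵢ−1)) = 0.
Newton iteration, ψ⁰ = 0.5:
  ψ = 0.500: g = 0.0879, g' = -0.288 → ψ = 0.806
  ψ = 0.806: g = -0.0052, g' = -0.334 → ψ = 0.790
Converged at ψ = 0.790.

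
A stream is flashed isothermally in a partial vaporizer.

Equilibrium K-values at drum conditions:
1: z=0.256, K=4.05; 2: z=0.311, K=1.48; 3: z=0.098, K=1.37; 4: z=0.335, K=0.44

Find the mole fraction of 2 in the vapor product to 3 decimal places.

y_2 = 0.328

Newton–Raphson from V/F = 0.5:
  V/F = 0.500: g = 0.1997, g' = -0.632 → V/F = 0.816
  V/F = 0.816: g = 0.0136, g' = -0.597 → V/F = 0.839
  V/F = 0.839: g = -0.0001, g' = -0.606 → V/F = 0.838
Converged at V/F = 0.838.
Compositions from xᵢ = zᵢ/(1+V/F(Kᵢ−1)), yᵢ = Kᵢxᵢ:
  1: x = 0.072, y = 0.291
  2: x = 0.222, y = 0.328
  3: x = 0.075, y = 0.102
  4: x = 0.631, y = 0.278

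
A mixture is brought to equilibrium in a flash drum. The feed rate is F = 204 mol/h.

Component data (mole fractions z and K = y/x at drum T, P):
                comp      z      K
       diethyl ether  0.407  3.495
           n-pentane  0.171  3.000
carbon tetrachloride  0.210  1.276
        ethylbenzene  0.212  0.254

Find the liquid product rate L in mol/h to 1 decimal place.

L = 20.4 mol/h

Newton–Raphson from ψ = 0.5:
  ψ = 0.500: g = 0.4215, g' = -0.985 → ψ = 0.928
  ψ = 0.928: g = -0.0417, g' = -1.570 → ψ = 0.901
  ψ = 0.901: g = -0.0018, g' = -1.437 → ψ = 0.900
Converged at ψ = 0.900.
Then V = ψ·F = 0.9001·204 = 183.6 mol/h and L = F − V = 20.4 mol/h.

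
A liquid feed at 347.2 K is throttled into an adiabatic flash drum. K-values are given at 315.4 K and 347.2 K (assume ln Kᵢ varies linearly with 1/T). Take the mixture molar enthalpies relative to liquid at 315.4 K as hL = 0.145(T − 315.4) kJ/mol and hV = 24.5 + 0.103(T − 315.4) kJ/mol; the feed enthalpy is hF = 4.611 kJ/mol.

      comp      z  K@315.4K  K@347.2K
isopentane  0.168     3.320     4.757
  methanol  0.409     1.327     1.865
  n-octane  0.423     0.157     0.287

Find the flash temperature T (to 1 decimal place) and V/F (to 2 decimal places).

T = 317.0 K, V/F = 0.18

Adiabatic flash: solve Rachford–Rice at each trial T, then check hF = ψ·hV(T) + (1−ψ)·hL(T).
  T = 315.4 K: K = (3.320, 1.327, 0.157), RR gives ψ = 0.159, H_out = 3.898 kJ/mol
  T = 347.2 K: K = (4.757, 1.865, 0.287), RR gives ψ = 0.497, H_out = 16.134 kJ/mol
  T = 331.3 K: K = (4.009, 1.586, 0.215), RR gives ψ = 0.337, H_out = 10.335 kJ/mol
  T = 323.4 K: K = (3.659, 1.455, 0.185), RR gives ψ = 0.252, H_out = 7.258 kJ/mol
  T = 319.4 K: K = (3.487, 1.390, 0.170), RR gives ψ = 0.207, H_out = 5.614 kJ/mol
  T = 317.4 K: K = (3.403, 1.358, 0.164), RR gives ψ = 0.183, H_out = 4.766 kJ/mol
Linear interpolation between T = 315.4 (H_out = 3.898) and T = 317.4 (H_out = 4.766) on hF = 4.611 gives T ≈ 317.0 K, at which ψ = 0.18.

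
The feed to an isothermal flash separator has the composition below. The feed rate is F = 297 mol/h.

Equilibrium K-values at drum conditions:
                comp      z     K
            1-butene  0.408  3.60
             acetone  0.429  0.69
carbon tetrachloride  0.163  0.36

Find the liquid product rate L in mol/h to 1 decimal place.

Material balance + equilibrium reduce to Σ zᵢ(Kᵢ−1)/(1+β(Kᵢ−1)) = 0.
Check two-phase: ΣzᵢKᵢ = 1.823 > 1 and Σzᵢ/Kᵢ = 1.188 > 1, so g(0) = 0.823 > 0 and g(1) = -0.188 < 0.
Iterate (Newton) starting at β = 0.5:
  β = 0.500: g = 0.1504, g' = -0.724 → β = 0.708
  β = 0.708: g = 0.0123, g' = -0.633 → β = 0.727
Converged at β = 0.727.
Then V = β·F = 0.7274·297 = 216.0 mol/h and L = F − V = 81.0 mol/h.

L = 81.0 mol/h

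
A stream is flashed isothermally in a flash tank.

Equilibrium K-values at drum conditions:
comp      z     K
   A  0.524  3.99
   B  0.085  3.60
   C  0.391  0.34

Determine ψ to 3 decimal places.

Let ψ = V/F and solve Σ zᵢ(Kᵢ−1)/(1+ψ(Kᵢ−1)) = 0.
Feasibility: ΣzᵢKᵢ = 2.530, Σzᵢ/Kᵢ = 1.305 — both > 1, two phases present.
Iterate (Newton) starting at ψ = 0.62:
  ψ = 0.620: g = 0.1968, g' = -1.147 → ψ = 0.792
  ψ = 0.792: g = -0.0027, g' = -1.221 → ψ = 0.789
Converged at ψ = 0.789.

ψ = 0.789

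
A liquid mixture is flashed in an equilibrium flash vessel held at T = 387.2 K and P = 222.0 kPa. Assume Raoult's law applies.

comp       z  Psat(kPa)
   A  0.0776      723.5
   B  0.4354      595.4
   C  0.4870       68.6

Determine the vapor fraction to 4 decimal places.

ψ = 0.4656

Raoult's law: Kᵢ = Pᵢˢᵃᵗ/P = Pᵢˢᵃᵗ/222.0.
  K_A = 723.5/222.0 = 3.259009, K_B = 595.4/222.0 = 2.681982, K_C = 68.6/222.0 = 0.309009
Material balance + equilibrium reduce to Σ zᵢ(Kᵢ−1)/(1+ψ(Kᵢ−1)) = 0.
Feasibility: ΣzᵢKᵢ = 1.5711, Σzᵢ/Kᵢ = 1.7622 — both > 1, two phases present.
Newton iteration, ψ⁰ = 0.5:
  ψ = 0.5000: g = -0.03404, g' = -0.9936 → ψ = 0.4657
  ψ = 0.4657: g = -0.00013, g' = -0.9869 → ψ = 0.4656
Converged at ψ = 0.4656.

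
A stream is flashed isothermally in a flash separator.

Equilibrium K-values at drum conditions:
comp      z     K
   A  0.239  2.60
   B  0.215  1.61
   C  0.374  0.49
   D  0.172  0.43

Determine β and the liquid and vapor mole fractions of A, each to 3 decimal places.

β = 0.347, x_A = 0.154, y_A = 0.399

Material balance + equilibrium reduce to Σ zᵢ(Kᵢ−1)/(1+β(Kᵢ−1)) = 0.
Check two-phase: ΣzᵢKᵢ = 1.225 > 1 and Σzᵢ/Kᵢ = 1.389 > 1, so g(0) = 0.225 > 0 and g(1) = -0.389 < 0.
Iterate (Newton) starting at β = 0.5:
  β = 0.500: g = -0.0802, g' = -0.520 → β = 0.346
  β = 0.346: g = 0.0008, g' = -0.538 → β = 0.347
Converged at β = 0.347.
Compositions from xᵢ = zᵢ/(1+β(Kᵢ−1)), yᵢ = Kᵢxᵢ:
  A: x = 0.154, y = 0.399
  B: x = 0.177, y = 0.286
  C: x = 0.455, y = 0.223
  D: x = 0.214, y = 0.092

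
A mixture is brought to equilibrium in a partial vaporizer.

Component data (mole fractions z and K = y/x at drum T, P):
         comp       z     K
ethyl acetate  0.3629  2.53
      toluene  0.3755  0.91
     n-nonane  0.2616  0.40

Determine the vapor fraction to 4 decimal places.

Let ψ = V/F and solve Σ zᵢ(Kᵢ−1)/(1+ψ(Kᵢ−1)) = 0.
g(0) = ΣzᵢKᵢ − 1 = 0.3645 and g(1) = 1 − Σzᵢ/Kᵢ = -0.2101, so a root lies in (0, 1).
Newton iteration, ψ⁰ = 0.68:
  ψ = 0.6800: g = -0.02901, g' = -0.4762 → ψ = 0.6191
  ψ = 0.6191: g = -0.00036, g' = -0.4658 → ψ = 0.6183
Converged at ψ = 0.6183.

ψ = 0.6183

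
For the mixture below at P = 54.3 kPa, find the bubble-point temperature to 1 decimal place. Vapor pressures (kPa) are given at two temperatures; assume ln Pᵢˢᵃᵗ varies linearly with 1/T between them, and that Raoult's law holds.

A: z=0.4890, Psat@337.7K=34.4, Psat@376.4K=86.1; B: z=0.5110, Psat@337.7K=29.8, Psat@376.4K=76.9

Bubble-point temperature: ΣzᵢPᵢˢᵃᵗ(T) = P. Interpolate ln Pᵢˢᵃᵗ = aᵢ + bᵢ/T.
  T = 337.7 K: ΣzᵢPᵢˢᵃᵗ = 32.05 kPa
  T = 376.4 K: ΣzᵢPᵢˢᵃᵗ = 81.40 kPa
  T = 357.0 K: ΣzᵢPᵢˢᵃᵗ = 52.32 kPa
  T = 366.7 K: ΣzᵢPᵢˢᵃᵗ = 65.64 kPa
  T = 361.9 K: ΣzᵢPᵢˢᵃᵗ = 58.76 kPa
  T = 359.4 K: ΣzᵢPᵢˢᵃᵗ = 55.40 kPa
  T = 358.2 K: ΣzᵢPᵢˢᵃᵗ = 53.84 kPa
Interpolating between 358.2 K and 359.4 K gives T ≈ 358.6 K.

T = 358.6 K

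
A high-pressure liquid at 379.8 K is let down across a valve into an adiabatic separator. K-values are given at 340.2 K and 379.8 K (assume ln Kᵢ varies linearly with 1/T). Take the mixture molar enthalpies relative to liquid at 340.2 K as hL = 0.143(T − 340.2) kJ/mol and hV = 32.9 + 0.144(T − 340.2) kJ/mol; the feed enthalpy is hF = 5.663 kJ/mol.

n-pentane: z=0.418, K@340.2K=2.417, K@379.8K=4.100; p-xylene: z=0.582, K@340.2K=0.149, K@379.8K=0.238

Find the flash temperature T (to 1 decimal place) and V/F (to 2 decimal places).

T = 346.4 K, V/F = 0.15

Adiabatic flash: solve Rachford–Rice at each trial T, then check hF = ψ·hV(T) + (1−ψ)·hL(T).
  T = 340.2 K: K = (2.417, 0.149), RR gives ψ = 0.080, H_out = 2.647 kJ/mol
  T = 379.8 K: K = (4.100, 0.238), RR gives ψ = 0.361, H_out = 17.548 kJ/mol
  T = 360.0 K: K = (3.194, 0.191), RR gives ψ = 0.251, H_out = 11.103 kJ/mol
  T = 350.1 K: K = (2.789, 0.169), RR gives ψ = 0.178, H_out = 7.270 kJ/mol
  T = 345.1 K: K = (2.597, 0.159), RR gives ψ = 0.133, H_out = 5.063 kJ/mol
  T = 347.6 K: K = (2.692, 0.164), RR gives ψ = 0.156, H_out = 6.194 kJ/mol
  T = 346.4 K: K = (2.647, 0.161), RR gives ψ = 0.145, H_out = 5.659 kJ/mol
Linear interpolation between T = 346.4 (H_out = 5.659) and T = 347.6 (H_out = 6.194) on hF = 5.663 gives T ≈ 346.4 K, at which ψ = 0.15.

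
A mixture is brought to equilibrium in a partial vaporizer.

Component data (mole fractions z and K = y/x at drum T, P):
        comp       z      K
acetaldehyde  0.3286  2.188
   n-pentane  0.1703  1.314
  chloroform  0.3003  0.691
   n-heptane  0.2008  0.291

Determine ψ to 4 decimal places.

ψ = 0.4163

Let ψ = V/F and solve Σ zᵢ(Kᵢ−1)/(1+ψ(Kᵢ−1)) = 0.
Feasibility: ΣzᵢKᵢ = 1.2087, Σzᵢ/Kᵢ = 1.4044 — both > 1, two phases present.
Iterate (Newton) starting at ψ = 0.5:
  ψ = 0.5000: g = -0.03918, g' = -0.4774 → ψ = 0.4179
  ψ = 0.4179: g = -0.00074, g' = -0.4619 → ψ = 0.4163
Converged at ψ = 0.4163.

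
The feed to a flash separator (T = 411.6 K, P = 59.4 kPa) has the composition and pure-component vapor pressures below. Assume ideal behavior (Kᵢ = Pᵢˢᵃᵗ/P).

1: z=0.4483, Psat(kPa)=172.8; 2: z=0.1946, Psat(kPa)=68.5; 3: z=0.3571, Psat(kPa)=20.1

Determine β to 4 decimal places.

β = 0.6432

Raoult's law: Kᵢ = Pᵢˢᵃᵗ/P = Pᵢˢᵃᵗ/59.4.
  K_1 = 172.8/59.4 = 2.909091, K_2 = 68.5/59.4 = 1.153199, K_3 = 20.1/59.4 = 0.338384
Rachford–Rice: g(β) = Σ zᵢ(Kᵢ−1)/(1+β(Kᵢ−1)) = 0.
Check two-phase: ΣzᵢKᵢ = 1.6494 > 1 and Σzᵢ/Kᵢ = 1.3782 > 1, so g(0) = 0.6494 > 0 and g(1) = -0.3782 < 0.
Newton–Raphson from β = 0.44:
  β = 0.4400: g = 0.15978, g' = -0.7977 → β = 0.6403
  β = 0.6403: g = 0.00233, g' = -0.8051 → β = 0.6432
Converged at β = 0.6432.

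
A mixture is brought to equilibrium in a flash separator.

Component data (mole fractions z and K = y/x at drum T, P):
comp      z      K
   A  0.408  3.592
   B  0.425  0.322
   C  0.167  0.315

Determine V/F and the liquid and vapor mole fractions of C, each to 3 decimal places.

V/F = 0.372, x_C = 0.224, y_C = 0.071

Material balance + equilibrium reduce to Σ zᵢ(Kᵢ−1)/(1+V/F(Kᵢ−1)) = 0.
Feasibility: ΣzᵢKᵢ = 1.655, Σzᵢ/Kᵢ = 1.964 — both > 1, two phases present.
Newton–Raphson from V/F = 0.5:
  V/F = 0.500: g = -0.1493, g' = -1.148 → V/F = 0.370
  V/F = 0.370: g = 0.0020, g' = -1.203 → V/F = 0.372
Converged at V/F = 0.372.
Compositions from xᵢ = zᵢ/(1+V/F(Kᵢ−1)), yᵢ = Kᵢxᵢ:
  A: x = 0.208, y = 0.746
  B: x = 0.568, y = 0.183
  C: x = 0.224, y = 0.071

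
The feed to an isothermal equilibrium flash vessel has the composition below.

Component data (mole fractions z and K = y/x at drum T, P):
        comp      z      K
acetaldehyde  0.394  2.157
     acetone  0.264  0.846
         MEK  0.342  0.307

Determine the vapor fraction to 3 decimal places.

Rachford–Rice: g(ψ) = Σ zᵢ(Kᵢ−1)/(1+ψ(Kᵢ−1)) = 0.
Check two-phase: ΣzᵢKᵢ = 1.178 > 1 and Σzᵢ/Kᵢ = 1.609 > 1, so g(0) = 0.178 > 0 and g(1) = -0.609 < 0.
Newton–Raphson from ψ = 0.66:
  ψ = 0.660: g = -0.2236, g' = -0.735 → ψ = 0.356
  ψ = 0.356: g = -0.0347, g' = -0.561 → ψ = 0.294
Converged at ψ = 0.294.

ψ = 0.294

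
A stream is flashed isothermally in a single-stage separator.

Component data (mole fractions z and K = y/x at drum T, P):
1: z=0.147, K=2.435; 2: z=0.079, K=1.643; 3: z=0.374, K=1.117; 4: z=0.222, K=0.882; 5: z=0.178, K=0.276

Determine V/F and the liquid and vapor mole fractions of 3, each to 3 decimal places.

Newton–Raphson from V/F = 0.5:
  V/F = 0.500: g = -0.0272, g' = -0.359 → V/F = 0.424
  V/F = 0.424: g = -0.0008, g' = -0.340 → V/F = 0.422
Converged at V/F = 0.422.
Compositions from xᵢ = zᵢ/(1+V/F(Kᵢ−1)), yᵢ = Kᵢxᵢ:
  1: x = 0.092, y = 0.223
  2: x = 0.062, y = 0.102
  3: x = 0.356, y = 0.398
  4: x = 0.234, y = 0.206
  5: x = 0.256, y = 0.071

V/F = 0.422, x_3 = 0.356, y_3 = 0.398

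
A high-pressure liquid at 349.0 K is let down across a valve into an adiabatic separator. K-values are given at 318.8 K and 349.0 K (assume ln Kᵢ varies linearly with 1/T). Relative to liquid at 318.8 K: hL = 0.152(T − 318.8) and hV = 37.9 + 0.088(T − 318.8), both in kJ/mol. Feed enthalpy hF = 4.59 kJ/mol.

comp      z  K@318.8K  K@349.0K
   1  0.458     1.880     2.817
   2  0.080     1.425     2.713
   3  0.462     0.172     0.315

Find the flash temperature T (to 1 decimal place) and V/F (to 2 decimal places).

T = 320.4 K, V/F = 0.11

Adiabatic flash: solve Rachford–Rice at each trial T, then check hF = ψ·hV(T) + (1−ψ)·hL(T).
  T = 318.8 K: K = (1.880, 1.425, 0.172), RR gives ψ = 0.080, H_out = 3.018 kJ/mol
  T = 349.0 K: K = (2.817, 2.713, 0.315), RR gives ψ = 0.529, H_out = 23.613 kJ/mol
  T = 333.9 K: K = (2.322, 1.995, 0.236), RR gives ψ = 0.340, H_out = 14.870 kJ/mol
  T = 326.4 K: K = (2.096, 1.695, 0.202), RR gives ψ = 0.227, H_out = 9.650 kJ/mol
  T = 322.6 K: K = (1.986, 1.556, 0.187), RR gives ψ = 0.159, H_out = 6.557 kJ/mol
  T = 320.7 K: K = (1.933, 1.489, 0.179), RR gives ψ = 0.121, H_out = 4.852 kJ/mol
Linear interpolation between T = 318.8 (H_out = 3.018) and T = 320.7 (H_out = 4.852) on hF = 4.59 gives T ≈ 320.4 K, at which ψ = 0.11.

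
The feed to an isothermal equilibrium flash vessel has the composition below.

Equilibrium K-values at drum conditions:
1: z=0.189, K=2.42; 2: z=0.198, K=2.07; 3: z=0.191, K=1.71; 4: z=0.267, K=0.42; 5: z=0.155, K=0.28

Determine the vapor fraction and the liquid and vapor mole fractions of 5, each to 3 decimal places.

ψ = 0.504, x_5 = 0.243, y_5 = 0.068

Let ψ = V/F and solve Σ zᵢ(Kᵢ−1)/(1+ψ(Kᵢ−1)) = 0.
Check two-phase: ΣzᵢKᵢ = 1.349 > 1 and Σzᵢ/Kᵢ = 1.475 > 1, so g(0) = 0.349 > 0 and g(1) = -0.475 < 0.
Iterate (Newton) starting at ψ = 0.52:
  ψ = 0.520: g = -0.0106, g' = -0.660 → ψ = 0.504
Converged at ψ = 0.504.
Compositions from xᵢ = zᵢ/(1+ψ(Kᵢ−1)), yᵢ = Kᵢxᵢ:
  1: x = 0.110, y = 0.267
  2: x = 0.129, y = 0.266
  3: x = 0.141, y = 0.241
  4: x = 0.377, y = 0.158
  5: x = 0.243, y = 0.068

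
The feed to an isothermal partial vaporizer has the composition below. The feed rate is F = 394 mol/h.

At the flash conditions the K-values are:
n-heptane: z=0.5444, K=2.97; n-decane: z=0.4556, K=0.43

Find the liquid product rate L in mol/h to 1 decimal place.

Rachford–Rice: g(β) = Σ zᵢ(Kᵢ−1)/(1+β(Kᵢ−1)) = 0.
Feasibility: ΣzᵢKᵢ = 1.8128, Σzᵢ/Kᵢ = 1.2428 — both > 1, two phases present.
Binary case is linear: z₁(K₁−1)(1+β(K₂−1)) + z₂(K₂−1)(1+β(K₁−1)) = 0
⇒ β = [z₁(K₁−1)+z₂(K₂−1)] / [−(K₁−1)(K₂−1)] = 0.81278/1.12290 = 0.7238
Then V = β·F = 0.7238·394 = 285.2 mol/h and L = F − V = 108.8 mol/h.

L = 108.8 mol/h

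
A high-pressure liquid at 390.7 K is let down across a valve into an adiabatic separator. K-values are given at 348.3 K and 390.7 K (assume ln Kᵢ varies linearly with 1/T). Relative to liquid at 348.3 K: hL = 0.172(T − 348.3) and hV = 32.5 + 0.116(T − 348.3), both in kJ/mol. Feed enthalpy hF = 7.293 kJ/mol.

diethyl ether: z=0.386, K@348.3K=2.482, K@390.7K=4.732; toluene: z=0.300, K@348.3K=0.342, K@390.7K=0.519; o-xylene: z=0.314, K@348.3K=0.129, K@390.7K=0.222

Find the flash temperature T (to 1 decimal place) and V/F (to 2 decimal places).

Adiabatic flash: solve Rachford–Rice at each trial T, then check hF = ψ·hV(T) + (1−ψ)·hL(T).
  T = 348.3 K: K = (2.482, 0.342, 0.129), RR gives ψ = 0.088, H_out = 2.870 kJ/mol
  T = 390.7 K: K = (4.732, 0.519, 0.222), RR gives ψ = 0.433, H_out = 20.338 kJ/mol
  T = 369.5 K: K = (3.491, 0.426, 0.172), RR gives ψ = 0.297, H_out = 12.956 kJ/mol
  T = 358.9 K: K = (2.958, 0.383, 0.150), RR gives ψ = 0.208, H_out = 8.470 kJ/mol
  T = 353.6 K: K = (2.713, 0.362, 0.139), RR gives ψ = 0.154, H_out = 5.856 kJ/mol
  T = 356.2 K: K = (2.832, 0.372, 0.144), RR gives ψ = 0.182, H_out = 7.178 kJ/mol
  T = 357.5 K: K = (2.892, 0.378, 0.147), RR gives ψ = 0.195, H_out = 7.810 kJ/mol
Linear interpolation between T = 356.2 (H_out = 7.178) and T = 357.5 (H_out = 7.810) on hF = 7.293 gives T ≈ 356.4 K, at which ψ = 0.18.

T = 356.4 K, V/F = 0.18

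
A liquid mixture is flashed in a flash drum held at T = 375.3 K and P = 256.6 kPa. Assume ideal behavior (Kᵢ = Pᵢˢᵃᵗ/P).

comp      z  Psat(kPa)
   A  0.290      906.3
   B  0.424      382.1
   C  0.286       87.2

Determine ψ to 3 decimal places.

ψ = 0.790

Raoult's law: Kᵢ = Pᵢˢᵃᵗ/P = Pᵢˢᵃᵗ/256.6.
  K_A = 906.3/256.6 = 3.53196, K_B = 382.1/256.6 = 1.48909, K_C = 87.2/256.6 = 0.33983
Newton iteration, ψ⁰ = 0.66:
  ψ = 0.660: g = 0.0971, g' = -0.710 → ψ = 0.797
  ψ = 0.797: g = -0.0057, g' = -0.811 → ψ = 0.790
Converged at ψ = 0.790.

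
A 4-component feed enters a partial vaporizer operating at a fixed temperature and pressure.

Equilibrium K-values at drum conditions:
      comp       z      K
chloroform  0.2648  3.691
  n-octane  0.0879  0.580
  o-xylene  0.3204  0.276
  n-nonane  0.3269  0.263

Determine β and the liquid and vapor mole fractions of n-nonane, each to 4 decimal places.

β = 0.1080, x_n-nonane = 0.3552, y_n-nonane = 0.0934

Material balance + equilibrium reduce to Σ zᵢ(Kᵢ−1)/(1+β(Kᵢ−1)) = 0.
Feasibility: ΣzᵢKᵢ = 1.2028, Σzᵢ/Kᵢ = 2.6271 — both > 1, two phases present.
Newton–Raphson from β = 0.52:
  β = 0.5200: g = -0.51291, g' = -1.2572 → β = 0.1120
  β = 0.1120: g = -0.00630, g' = -1.5590 → β = 0.1080
Converged at β = 0.1080.
Compositions from xᵢ = zᵢ/(1+β(Kᵢ−1)), yᵢ = Kᵢxᵢ:
  chloroform: x = 0.2052, y = 0.7573
  n-octane: x = 0.0921, y = 0.0534
  o-xylene: x = 0.3476, y = 0.0959
  n-nonane: x = 0.3552, y = 0.0934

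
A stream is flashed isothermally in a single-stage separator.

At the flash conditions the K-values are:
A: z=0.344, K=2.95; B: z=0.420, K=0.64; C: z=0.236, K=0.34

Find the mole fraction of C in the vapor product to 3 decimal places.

Material balance + equilibrium reduce to Σ zᵢ(Kᵢ−1)/(1+ψ(Kᵢ−1)) = 0.
g(0) = ΣzᵢKᵢ − 1 = 0.364 and g(1) = 1 − Σzᵢ/Kᵢ = -0.467, so a root lies in (0, 1).
Iterate (Newton) starting at ψ = 0.36:
  ψ = 0.360: g = 0.0161, g' = -0.700 → ψ = 0.383
Converged at ψ = 0.383.
Compositions from xᵢ = zᵢ/(1+ψ(Kᵢ−1)), yᵢ = Kᵢxᵢ:
  A: x = 0.197, y = 0.581
  B: x = 0.487, y = 0.312
  C: x = 0.316, y = 0.107

y_C = 0.107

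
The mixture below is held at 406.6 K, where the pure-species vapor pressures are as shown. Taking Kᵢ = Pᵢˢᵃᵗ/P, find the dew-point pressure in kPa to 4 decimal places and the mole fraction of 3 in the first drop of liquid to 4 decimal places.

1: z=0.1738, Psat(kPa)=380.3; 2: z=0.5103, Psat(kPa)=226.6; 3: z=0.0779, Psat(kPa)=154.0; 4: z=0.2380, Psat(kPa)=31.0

Pdew = 91.8083 kPa, x_3 = 0.0464

At the dew point ψ → 1, so Σzᵢ/Kᵢ = 1 with Kᵢ = Pᵢˢᵃᵗ/P ⇒ 1/P = Σzᵢ/Pᵢˢᵃᵗ.
1/P = 0.1738/380.3 + 0.5103/226.6 + 0.0779/154.0 + 0.2380/31.0 = 0.0108923 ⇒ P = 91.8083 kPa
xᵢ = zᵢP/Pᵢˢᵃᵗ ⇒ x_3 = 0.0779·91.8083/154.0 = 0.0464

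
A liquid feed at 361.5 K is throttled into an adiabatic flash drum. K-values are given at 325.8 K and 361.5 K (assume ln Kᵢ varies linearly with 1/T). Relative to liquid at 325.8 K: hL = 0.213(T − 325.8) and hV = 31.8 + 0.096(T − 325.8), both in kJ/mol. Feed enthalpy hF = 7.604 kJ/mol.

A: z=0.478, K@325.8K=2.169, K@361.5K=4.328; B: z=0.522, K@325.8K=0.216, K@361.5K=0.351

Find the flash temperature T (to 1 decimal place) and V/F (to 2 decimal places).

Adiabatic flash: solve Rachford–Rice at each trial T, then check hF = ψ·hV(T) + (1−ψ)·hL(T).
  T = 325.8 K: K = (2.169, 0.216), RR gives ψ = 0.163, H_out = 5.188 kJ/mol
  T = 361.5 K: K = (4.328, 0.351), RR gives ψ = 0.580, H_out = 23.616 kJ/mol
  T = 343.6 K: K = (3.116, 0.279), RR gives ψ = 0.416, H_out = 16.154 kJ/mol
  T = 334.7 K: K = (2.612, 0.246), RR gives ψ = 0.310, H_out = 11.442 kJ/mol
  T = 330.2 K: K = (2.381, 0.231), RR gives ψ = 0.243, H_out = 8.548 kJ/mol
  T = 328.0 K: K = (2.273, 0.223), RR gives ψ = 0.205, H_out = 6.947 kJ/mol
Linear interpolation between T = 328.0 (H_out = 6.947) and T = 330.2 (H_out = 8.548) on hF = 7.604 gives T ≈ 328.9 K, at which ψ = 0.22.

T = 328.9 K, V/F = 0.22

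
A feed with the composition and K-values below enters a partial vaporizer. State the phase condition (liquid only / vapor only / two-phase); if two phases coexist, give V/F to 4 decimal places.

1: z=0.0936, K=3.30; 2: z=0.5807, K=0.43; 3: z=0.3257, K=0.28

liquid only

ΣzᵢKᵢ = 0.6498; Σzᵢ/Kᵢ = 2.5420.
Since ΣzᵢKᵢ < 1 the mixture is below its bubble point — single liquid phase.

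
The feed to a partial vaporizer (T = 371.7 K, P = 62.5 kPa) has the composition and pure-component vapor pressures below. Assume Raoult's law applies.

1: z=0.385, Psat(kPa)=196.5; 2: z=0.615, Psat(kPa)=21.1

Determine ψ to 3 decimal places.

ψ = 0.294

Raoult's law: Kᵢ = Pᵢˢᵃᵗ/P = Pᵢˢᵃᵗ/62.5.
  K_1 = 196.5/62.5 = 3.14400, K_2 = 21.1/62.5 = 0.33760
Material balance + equilibrium reduce to Σ zᵢ(Kᵢ−1)/(1+ψ(Kᵢ−1)) = 0.
g(0) = ΣzᵢKᵢ − 1 = 0.418 and g(1) = 1 − Σzᵢ/Kᵢ = -0.944, so a root lies in (0, 1).
Iterate (Newton) starting at ψ = 0.5:
  ψ = 0.500: g = -0.2107, g' = -1.016 → ψ = 0.292
  ψ = 0.292: g = 0.0020, g' = -1.084 → ψ = 0.294
Converged at ψ = 0.294.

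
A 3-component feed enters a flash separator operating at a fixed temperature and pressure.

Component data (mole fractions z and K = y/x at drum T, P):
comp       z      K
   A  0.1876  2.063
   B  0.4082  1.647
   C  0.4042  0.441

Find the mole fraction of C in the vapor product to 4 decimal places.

Iterate (Newton) starting at β = 0.5:
  β = 0.5000: g = 0.01616, g' = -0.4312 → β = 0.5375
  β = 0.5375: g = -0.00012, g' = -0.4380 → β = 0.5372
Converged at β = 0.5372.
Compositions from xᵢ = zᵢ/(1+β(Kᵢ−1)), yᵢ = Kᵢxᵢ:
  A: x = 0.1194, y = 0.2463
  B: x = 0.3029, y = 0.4989
  C: x = 0.5777, y = 0.2548

y_C = 0.2548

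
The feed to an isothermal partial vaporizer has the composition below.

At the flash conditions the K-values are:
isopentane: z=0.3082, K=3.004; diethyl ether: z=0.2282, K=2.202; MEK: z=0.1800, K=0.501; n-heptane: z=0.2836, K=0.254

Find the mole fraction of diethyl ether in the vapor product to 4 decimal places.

Rachford–Rice: g(ψ) = Σ zᵢ(Kᵢ−1)/(1+ψ(Kᵢ−1)) = 0.
Check two-phase: ΣzᵢKᵢ = 1.5905 > 1 and Σzᵢ/Kᵢ = 1.6820 > 1, so g(0) = 0.5905 > 0 and g(1) = -0.6820 < 0.
Iterate (Newton) starting at ψ = 0.61:
  ψ = 0.6100: g = -0.08119, g' = -0.9845 → ψ = 0.5275
  ψ = 0.5275: g = -0.00266, g' = -0.9276 → ψ = 0.5247
Converged at ψ = 0.5246.
Compositions from xᵢ = zᵢ/(1+ψ(Kᵢ−1)), yᵢ = Kᵢxᵢ:
  isopentane: x = 0.1502, y = 0.4513
  diethyl ether: x = 0.1399, y = 0.3082
  MEK: x = 0.2438, y = 0.1222
  n-heptane: x = 0.4660, y = 0.1184

y_diethyl ether = 0.3082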